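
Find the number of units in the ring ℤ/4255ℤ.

3168

First factor: 4255 = 5 · 23 · 37.
φ(5) = 5 − 1 = 4.
φ(23) = 23 − 1 = 22.
φ(37) = 37 − 1 = 36.
φ(4255) = 4 × 22 × 36 = 3168.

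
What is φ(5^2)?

20

φ(25) = 25 · (1 − 1/5)
       = 25 · 4/5 = 20.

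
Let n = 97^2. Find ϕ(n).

φ(9409) = 9409 · (1 − 1/97)
       = 9409 · 96/97 = 9312.

9312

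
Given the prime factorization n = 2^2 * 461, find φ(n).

920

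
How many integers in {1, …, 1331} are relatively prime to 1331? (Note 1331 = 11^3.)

φ(1331) = 1331 · (1 − 1/11)
       = 1331 · 10/11 = 1210.

1210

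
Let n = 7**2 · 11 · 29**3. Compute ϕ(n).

9890160

φ(13145671) = 13145671 · (1 − 1/7) · (1 − 1/11) · (1 − 1/29)
       = 13145671 · 1680/2233 = 9890160.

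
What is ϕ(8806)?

Factor 8806: 8806 = 2 × 7 × 17 × 37.
φ(2) = 2 − 1 = 1.
φ(7) = 7 − 1 = 6.
φ(17) = 17 − 1 = 16.
φ(37) = 37 − 1 = 36.
Since φ is multiplicative, φ(8806) = 1 · 6 · 16 · 36 = 3456.

3456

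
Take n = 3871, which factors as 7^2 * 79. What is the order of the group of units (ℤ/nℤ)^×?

3276

φ(3871) = 3871 · (1 − 1/7) · (1 − 1/79)
       = 3871 · 468/553 = 3276.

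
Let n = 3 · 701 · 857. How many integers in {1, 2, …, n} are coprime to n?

1198400

φ(3) = 3 − 1 = 2.
φ(701) = 701 − 1 = 700.
φ(857) = 857 − 1 = 856.
φ(1802271) = 2 × 700 × 856 = 1198400.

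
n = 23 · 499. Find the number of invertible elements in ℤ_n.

10956

φ(23) = 23 − 1 = 22.
φ(499) = 499 − 1 = 498.
φ(11477) = 22 × 498 = 10956.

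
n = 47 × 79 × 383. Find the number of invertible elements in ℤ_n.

φ(47) = 47 − 1 = 46.
φ(79) = 79 − 1 = 78.
φ(383) = 383 − 1 = 382.
φ(1422079) = 46 × 78 × 382 = 1370616.

1370616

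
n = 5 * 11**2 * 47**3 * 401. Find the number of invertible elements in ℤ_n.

17884064000

φ(5) = 5 − 1 = 4.
φ(11^2) = 11^1·(11−1) = 11·10 = 110.
φ(47^3) = 47^3 − 47^2 = 103823 − 2209 = 101614.
φ(401) = 401 − 1 = 400.
Since φ is multiplicative, φ(25187978915) = 4 · 110 · 101614 · 400 = 17884064000.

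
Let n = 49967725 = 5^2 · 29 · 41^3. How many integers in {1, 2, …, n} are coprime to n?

37654400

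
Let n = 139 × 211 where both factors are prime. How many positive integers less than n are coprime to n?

For distinct primes, φ(pq) = (p−1)(q−1) = 138 × 210 = 28980.

28980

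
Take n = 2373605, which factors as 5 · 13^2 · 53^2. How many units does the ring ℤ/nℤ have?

φ(2373605) = 2373605 · (1 − 1/5) · (1 − 1/13) · (1 − 1/53)
       = 2373605 · 2496/3445 = 1719744.

1719744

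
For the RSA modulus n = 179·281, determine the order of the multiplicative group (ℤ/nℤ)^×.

φ(n) = (p − 1)(q − 1) = (179−1)(281−1) = 178·280 = 49840.

49840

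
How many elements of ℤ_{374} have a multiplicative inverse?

160

374 = 2 × 11 × 17.
φ(374) = 374 · (1 − 1/2) · (1 − 1/11) · (1 − 1/17)
       = 374 · 160/374 = 160.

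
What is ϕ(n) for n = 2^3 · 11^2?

φ(2^3) = 2^3 − 2^2 = 8 − 4 = 4.
φ(11^2) = 11^2 − 11^1 = 121 − 11 = 110.
φ(968) = 4 × 110 = 440.

440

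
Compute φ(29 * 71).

φ(2059) = 2059 · (1 − 1/29) · (1 − 1/71)
       = 2059 · 1960/2059 = 1960.

1960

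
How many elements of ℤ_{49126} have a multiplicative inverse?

Prime factorization: 49126 = 2 * 7 * 11^2 * 29.
φ(2) = 2 − 1 = 1.
φ(7) = 7 − 1 = 6.
φ(11^2) = 11^1·(11−1) = 11·10 = 110.
φ(29) = 29 − 1 = 28.
Since φ is multiplicative, φ(49126) = 1 · 6 · 110 · 28 = 18480.

18480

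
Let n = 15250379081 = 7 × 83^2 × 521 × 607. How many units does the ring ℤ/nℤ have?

φ(7) = 7 − 1 = 6.
φ(83^2) = 83^1·(83−1) = 83·82 = 6806.
φ(521) = 521 − 1 = 520.
φ(607) = 607 − 1 = 606.
φ(15250379081) = 6 × 6806 × 520 × 606 = 12868240320.

12868240320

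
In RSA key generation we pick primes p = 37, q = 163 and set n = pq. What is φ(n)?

φ(pq) = (p−1)(q−1) = 36 · 162 = 5832.

5832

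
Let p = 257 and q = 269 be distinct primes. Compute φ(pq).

68608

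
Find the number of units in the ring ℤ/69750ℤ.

18000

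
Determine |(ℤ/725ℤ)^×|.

725 = 5^2 * 29.
φ(5^2) = 5^2 − 5^1 = 25 − 5 = 20.
φ(29) = 29 − 1 = 28.
Since φ is multiplicative, φ(725) = 20 · 28 = 560.

560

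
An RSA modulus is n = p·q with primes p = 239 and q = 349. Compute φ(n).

82824

φ(239) = 239 − 1 = 238.
φ(349) = 349 − 1 = 348.
φ(83411) = 238 × 348 = 82824.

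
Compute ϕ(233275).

233275 = 5^2 × 7 × 31 × 43.
φ(233275) = 233275 · (1 − 1/5) · (1 − 1/7) · (1 − 1/31) · (1 − 1/43)
       = 233275 · 30240/46655 = 151200.

151200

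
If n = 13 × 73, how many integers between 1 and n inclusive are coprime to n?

864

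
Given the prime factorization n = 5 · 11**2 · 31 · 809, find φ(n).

10665600

φ(5) = 5 − 1 = 4.
φ(11^2) = 11^2 − 11^1 = 121 − 11 = 110.
φ(31) = 31 − 1 = 30.
φ(809) = 809 − 1 = 808.
Multiply: 4 · 110 · 30 · 808 = 10665600.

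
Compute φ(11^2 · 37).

φ(11^2) = 11^1·(11−1) = 11·10 = 110.
φ(37) = 37 − 1 = 36.
φ(4477) = 110 × 36 = 3960.

3960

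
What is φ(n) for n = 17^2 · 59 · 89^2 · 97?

φ(13100914187) = 13100914187 · (1 − 1/17) · (1 − 1/59) · (1 − 1/89) · (1 − 1/97)
       = 13100914187 · 7839744/8658899 = 11861532672.

11861532672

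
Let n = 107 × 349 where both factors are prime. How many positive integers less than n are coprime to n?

φ(37343) = 37343 · (1 − 1/107) · (1 − 1/349)
       = 37343 · 36888/37343 = 36888.

36888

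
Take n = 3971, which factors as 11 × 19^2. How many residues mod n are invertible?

φ(3971) = 3971 · (1 − 1/11) · (1 − 1/19)
       = 3971 · 180/209 = 3420.

3420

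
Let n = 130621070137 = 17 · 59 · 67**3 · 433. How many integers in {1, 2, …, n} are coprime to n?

φ(17) = 17 − 1 = 16.
φ(59) = 59 − 1 = 58.
φ(67^3) = 67^3 − 67^2 = 300763 − 4489 = 296274.
φ(433) = 433 − 1 = 432.
Multiply: 16 · 58 · 296274 · 432 = 118775061504.

118775061504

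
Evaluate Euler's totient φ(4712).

First factor: 4712 = 2**3 · 19 · 31.
φ(4712) = 4712 · (1 − 1/2) · (1 − 1/19) · (1 − 1/31)
       = 4712 · 540/1178 = 2160.

2160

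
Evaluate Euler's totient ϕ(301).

Prime factorization: 301 = 7 · 43.
φ(301) = 301 · (1 − 1/7) · (1 − 1/43)
       = 301 · 252/301 = 252.

252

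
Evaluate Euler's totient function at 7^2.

42

φ(49) = 49 · (1 − 1/7)
       = 49 · 6/7 = 42.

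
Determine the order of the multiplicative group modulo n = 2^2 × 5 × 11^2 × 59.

51040

φ(142780) = 142780 · (1 − 1/2) · (1 − 1/5) · (1 − 1/11) · (1 − 1/59)
       = 142780 · 2320/6490 = 51040.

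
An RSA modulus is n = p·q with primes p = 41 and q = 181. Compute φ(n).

φ(n) = (p − 1)(q − 1) = (41−1)(181−1) = 40·180 = 7200.

7200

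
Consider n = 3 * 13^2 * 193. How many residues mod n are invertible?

59904

φ(97851) = 97851 · (1 − 1/3) · (1 − 1/13) · (1 − 1/193)
       = 97851 · 4608/7527 = 59904.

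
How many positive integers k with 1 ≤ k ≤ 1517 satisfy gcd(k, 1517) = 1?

First factor: 1517 = 37 · 41.
φ(1517) = 1517 · (1 − 1/37) · (1 − 1/41)
       = 1517 · 1440/1517 = 1440.

1440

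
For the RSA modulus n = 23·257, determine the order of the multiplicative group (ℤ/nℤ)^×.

5632

φ(5911) = 5911 · (1 − 1/23) · (1 − 1/257)
       = 5911 · 5632/5911 = 5632.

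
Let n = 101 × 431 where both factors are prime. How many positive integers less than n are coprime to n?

43000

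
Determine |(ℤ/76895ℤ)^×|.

48672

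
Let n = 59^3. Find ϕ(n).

φ(205379) = 205379 · (1 − 1/59)
       = 205379 · 58/59 = 201898.

201898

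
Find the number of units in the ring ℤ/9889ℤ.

Factor 9889: 9889 = 11 · 29 · 31.
φ(11) = 11 − 1 = 10.
φ(29) = 29 − 1 = 28.
φ(31) = 31 − 1 = 30.
Multiply: 10 · 28 · 30 = 8400.

8400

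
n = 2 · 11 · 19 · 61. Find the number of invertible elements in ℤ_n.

10800

φ(25498) = 25498 · (1 − 1/2) · (1 − 1/11) · (1 − 1/19) · (1 − 1/61)
       = 25498 · 10800/25498 = 10800.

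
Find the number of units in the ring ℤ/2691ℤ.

1584

Factor 2691: 2691 = 3^2 * 13 * 23.
φ(2691) = 2691 · (1 − 1/3) · (1 − 1/13) · (1 − 1/23)
       = 2691 · 528/897 = 1584.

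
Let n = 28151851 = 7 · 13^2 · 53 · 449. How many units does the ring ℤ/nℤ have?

φ(7) = 7 − 1 = 6.
φ(13^2) = 13^1·(13−1) = 13·12 = 156.
φ(53) = 53 − 1 = 52.
φ(449) = 449 − 1 = 448.
Multiply: 6 · 156 · 52 · 448 = 21805056.

21805056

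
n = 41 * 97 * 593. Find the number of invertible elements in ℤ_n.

2273280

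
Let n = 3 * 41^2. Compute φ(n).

φ(5043) = 5043 · (1 − 1/3) · (1 − 1/41)
       = 5043 · 80/123 = 3280.

3280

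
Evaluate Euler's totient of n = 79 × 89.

6864

φ(79) = 79 − 1 = 78.
φ(89) = 89 − 1 = 88.
φ(7031) = 78 × 88 = 6864.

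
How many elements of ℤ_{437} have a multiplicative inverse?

396

Prime factorization: 437 = 19 * 23.
φ(437) = 437 · (1 − 1/19) · (1 − 1/23)
       = 437 · 396/437 = 396.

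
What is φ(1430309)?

1270080

First factor: 1430309 = 29 · 31 · 37 · 43.
φ(1430309) = 1430309 · (1 − 1/29) · (1 − 1/31) · (1 − 1/37) · (1 − 1/43)
       = 1430309 · 1270080/1430309 = 1270080.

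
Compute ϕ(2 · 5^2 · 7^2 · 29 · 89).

2069760

φ(2) = 2 − 1 = 1.
φ(5^2) = 5^2 − 5^1 = 25 − 5 = 20.
φ(7^2) = 7^1·(7−1) = 7·6 = 42.
φ(29) = 29 − 1 = 28.
φ(89) = 89 − 1 = 88.
Multiply: 1 · 20 · 42 · 28 · 88 = 2069760.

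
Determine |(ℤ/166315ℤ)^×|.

Factor 166315: 166315 = 5 · 29 · 31 · 37.
φ(5) = 5 − 1 = 4.
φ(29) = 29 − 1 = 28.
φ(31) = 31 − 1 = 30.
φ(37) = 37 − 1 = 36.
φ(166315) = 4 × 28 × 30 × 36 = 120960.

120960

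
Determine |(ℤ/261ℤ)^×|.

261 = 3**2 × 29.
φ(3^2) = 3^1·(3−1) = 3·2 = 6.
φ(29) = 29 − 1 = 28.
φ(261) = 6 × 28 = 168.

168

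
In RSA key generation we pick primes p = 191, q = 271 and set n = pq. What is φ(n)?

φ(191) = 191 − 1 = 190.
φ(271) = 271 − 1 = 270.
φ(51761) = 190 × 270 = 51300.

51300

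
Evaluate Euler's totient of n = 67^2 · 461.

2034120

φ(67^2) = 67^2 − 67^1 = 4489 − 67 = 4422.
φ(461) = 461 − 1 = 460.
Multiply: 4422 · 460 = 2034120.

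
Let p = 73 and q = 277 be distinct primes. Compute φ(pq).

φ(73) = 73 − 1 = 72.
φ(277) = 277 − 1 = 276.
Multiply: 72 · 276 = 19872.

19872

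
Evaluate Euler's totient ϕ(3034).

1440

First factor: 3034 = 2 * 37 * 41.
φ(3034) = 3034 · (1 − 1/2) · (1 − 1/37) · (1 − 1/41)
       = 3034 · 1440/3034 = 1440.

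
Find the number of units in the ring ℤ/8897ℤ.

7200

First factor: 8897 = 7 × 31 × 41.
φ(8897) = 8897 · (1 − 1/7) · (1 − 1/31) · (1 − 1/41)
       = 8897 · 7200/8897 = 7200.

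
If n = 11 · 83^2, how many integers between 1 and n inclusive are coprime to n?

68060

φ(75779) = 75779 · (1 − 1/11) · (1 − 1/83)
       = 75779 · 820/913 = 68060.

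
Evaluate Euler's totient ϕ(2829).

1760

2829 = 3 * 23 * 41.
φ(3) = 3 − 1 = 2.
φ(23) = 23 − 1 = 22.
φ(41) = 41 − 1 = 40.
Multiply: 2 · 22 · 40 = 1760.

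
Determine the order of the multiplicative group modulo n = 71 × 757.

52920

φ(53747) = 53747 · (1 − 1/71) · (1 − 1/757)
       = 53747 · 52920/53747 = 52920.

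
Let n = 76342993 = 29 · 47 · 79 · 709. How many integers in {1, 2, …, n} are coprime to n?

71128512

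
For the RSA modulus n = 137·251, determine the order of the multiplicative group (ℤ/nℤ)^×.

φ(137) = 137 − 1 = 136.
φ(251) = 251 − 1 = 250.
Since φ is multiplicative, φ(34387) = 136 · 250 = 34000.

34000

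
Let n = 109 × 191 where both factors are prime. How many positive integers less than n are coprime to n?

φ(20819) = 20819 · (1 − 1/109) · (1 − 1/191)
       = 20819 · 20520/20819 = 20520.

20520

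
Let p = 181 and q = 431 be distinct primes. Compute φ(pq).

77400

φ(78011) = 78011 · (1 − 1/181) · (1 − 1/431)
       = 78011 · 77400/78011 = 77400.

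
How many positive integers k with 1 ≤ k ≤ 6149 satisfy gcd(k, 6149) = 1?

5040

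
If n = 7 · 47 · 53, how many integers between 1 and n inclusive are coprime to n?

φ(7) = 7 − 1 = 6.
φ(47) = 47 − 1 = 46.
φ(53) = 53 − 1 = 52.
φ(17437) = 6 × 46 × 52 = 14352.

14352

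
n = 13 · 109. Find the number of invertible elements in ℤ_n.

1296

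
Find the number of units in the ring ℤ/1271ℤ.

First factor: 1271 = 31 · 41.
φ(1271) = 1271 · (1 − 1/31) · (1 − 1/41)
       = 1271 · 1200/1271 = 1200.

1200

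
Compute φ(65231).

60480

65231 = 37 * 41 * 43.
φ(65231) = 65231 · (1 − 1/37) · (1 − 1/41) · (1 − 1/43)
       = 65231 · 60480/65231 = 60480.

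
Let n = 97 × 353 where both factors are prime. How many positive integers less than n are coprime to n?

φ(34241) = 34241 · (1 − 1/97) · (1 − 1/353)
       = 34241 · 33792/34241 = 33792.

33792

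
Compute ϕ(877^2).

φ(877^2) = 877^1·(877−1) = 877·876 = 768252.

768252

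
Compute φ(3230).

Prime factorization: 3230 = 2 · 5 · 17 · 19.
φ(3230) = 3230 · (1 − 1/2) · (1 − 1/5) · (1 − 1/17) · (1 − 1/19)
       = 3230 · 1152/3230 = 1152.

1152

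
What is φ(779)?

720

779 = 19 × 41.
φ(19) = 19 − 1 = 18.
φ(41) = 41 − 1 = 40.
Since φ is multiplicative, φ(779) = 18 · 40 = 720.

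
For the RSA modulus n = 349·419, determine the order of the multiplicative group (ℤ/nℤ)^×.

145464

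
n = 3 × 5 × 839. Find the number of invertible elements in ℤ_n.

6704

φ(3) = 3 − 1 = 2.
φ(5) = 5 − 1 = 4.
φ(839) = 839 − 1 = 838.
φ(12585) = 2 × 4 × 838 = 6704.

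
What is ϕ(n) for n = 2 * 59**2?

3422

φ(6962) = 6962 · (1 − 1/2) · (1 − 1/59)
       = 6962 · 58/118 = 3422.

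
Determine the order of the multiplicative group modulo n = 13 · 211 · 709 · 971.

1730635200

φ(13) = 13 − 1 = 12.
φ(211) = 211 − 1 = 210.
φ(709) = 709 − 1 = 708.
φ(971) = 971 − 1 = 970.
Multiply: 12 · 210 · 708 · 970 = 1730635200.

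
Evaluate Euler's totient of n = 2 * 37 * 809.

φ(59866) = 59866 · (1 − 1/2) · (1 − 1/37) · (1 − 1/809)
       = 59866 · 29088/59866 = 29088.

29088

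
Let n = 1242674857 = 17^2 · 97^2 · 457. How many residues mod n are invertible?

1154985984

φ(1242674857) = 1242674857 · (1 − 1/17) · (1 − 1/97) · (1 − 1/457)
       = 1242674857 · 700416/753593 = 1154985984.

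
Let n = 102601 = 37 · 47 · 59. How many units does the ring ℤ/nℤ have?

φ(37) = 37 − 1 = 36.
φ(47) = 47 − 1 = 46.
φ(59) = 59 − 1 = 58.
φ(102601) = 36 × 46 × 58 = 96048.

96048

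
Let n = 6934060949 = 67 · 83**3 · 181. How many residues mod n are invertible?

6710988240

φ(6934060949) = 6934060949 · (1 − 1/67) · (1 − 1/83) · (1 − 1/181)
       = 6934060949 · 974160/1006541 = 6710988240.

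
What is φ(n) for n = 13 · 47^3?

φ(1349699) = 1349699 · (1 − 1/13) · (1 − 1/47)
       = 1349699 · 552/611 = 1219368.

1219368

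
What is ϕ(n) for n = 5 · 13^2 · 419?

φ(5) = 5 − 1 = 4.
φ(13^2) = 13^1·(13−1) = 13·12 = 156.
φ(419) = 419 − 1 = 418.
Multiply: 4 · 156 · 418 = 260832.

260832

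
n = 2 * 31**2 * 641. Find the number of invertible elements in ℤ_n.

φ(1232002) = 1232002 · (1 − 1/2) · (1 − 1/31) · (1 − 1/641)
       = 1232002 · 19200/39742 = 595200.

595200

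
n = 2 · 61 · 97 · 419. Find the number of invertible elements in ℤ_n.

2407680

φ(4958446) = 4958446 · (1 − 1/2) · (1 − 1/61) · (1 − 1/97) · (1 − 1/419)
       = 4958446 · 2407680/4958446 = 2407680.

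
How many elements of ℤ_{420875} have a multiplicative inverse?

259200

First factor: 420875 = 5**3 * 7 * 13 * 37.
φ(420875) = 420875 · (1 − 1/5) · (1 − 1/7) · (1 − 1/13) · (1 − 1/37)
       = 420875 · 10368/16835 = 259200.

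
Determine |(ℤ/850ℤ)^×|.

320

850 = 2 · 5^2 · 17.
φ(2) = 2 − 1 = 1.
φ(5^2) = 5^1·(5−1) = 5·4 = 20.
φ(17) = 17 − 1 = 16.
Since φ is multiplicative, φ(850) = 1 · 20 · 16 = 320.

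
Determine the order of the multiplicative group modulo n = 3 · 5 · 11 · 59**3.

16151840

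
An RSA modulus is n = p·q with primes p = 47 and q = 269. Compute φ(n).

φ(47) = 47 − 1 = 46.
φ(269) = 269 − 1 = 268.
φ(12643) = 46 × 268 = 12328.

12328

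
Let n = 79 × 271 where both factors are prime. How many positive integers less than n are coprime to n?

21060

φ(pq) = (p−1)(q−1) = 78 · 270 = 21060.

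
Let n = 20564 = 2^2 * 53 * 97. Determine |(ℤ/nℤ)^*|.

φ(2^2) = 2^1·(2−1) = 2·1 = 2.
φ(53) = 53 − 1 = 52.
φ(97) = 97 − 1 = 96.
Multiply: 2 · 52 · 96 = 9984.

9984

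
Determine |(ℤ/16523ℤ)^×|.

Prime factorization: 16523 = 13 * 31 * 41.
φ(16523) = 16523 · (1 − 1/13) · (1 − 1/31) · (1 − 1/41)
       = 16523 · 14400/16523 = 14400.

14400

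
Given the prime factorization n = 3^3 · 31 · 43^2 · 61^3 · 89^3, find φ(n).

151769712572755200

φ(3^3) = 3^2·(3−1) = 9·2 = 18.
φ(31) = 31 − 1 = 30.
φ(43^2) = 43^1·(43−1) = 43·42 = 1806.
φ(61^3) = 61^2·(61−1) = 3721·60 = 223260.
φ(89^3) = 89^3 − 89^2 = 704969 − 7921 = 697048.
Since φ is multiplicative, φ(247640626537728057) = 18 · 30 · 1806 · 223260 · 697048 = 151769712572755200.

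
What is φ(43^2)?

1806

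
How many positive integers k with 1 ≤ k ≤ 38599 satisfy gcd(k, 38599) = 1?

Prime factorization: 38599 = 11**3 × 29.
φ(11^3) = 11^2·(11−1) = 121·10 = 1210.
φ(29) = 29 − 1 = 28.
φ(38599) = 1210 × 28 = 33880.

33880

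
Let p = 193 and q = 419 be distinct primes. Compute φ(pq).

80256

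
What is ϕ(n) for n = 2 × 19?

φ(2) = 2 − 1 = 1.
φ(19) = 19 − 1 = 18.
Since φ is multiplicative, φ(38) = 1 · 18 = 18.

18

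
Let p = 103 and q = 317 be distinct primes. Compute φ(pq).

For distinct primes, φ(pq) = (p−1)(q−1) = 102 × 316 = 32232.

32232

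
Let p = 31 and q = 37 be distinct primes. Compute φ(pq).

φ(pq) = (p−1)(q−1) = 30 · 36 = 1080.

1080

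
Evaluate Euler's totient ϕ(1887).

Factor 1887: 1887 = 3 · 17 · 37.
φ(3) = 3 − 1 = 2.
φ(17) = 17 − 1 = 16.
φ(37) = 37 − 1 = 36.
φ(1887) = 2 × 16 × 36 = 1152.

1152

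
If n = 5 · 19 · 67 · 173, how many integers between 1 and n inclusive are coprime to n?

817344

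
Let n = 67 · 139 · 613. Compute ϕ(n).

5574096

φ(67) = 67 − 1 = 66.
φ(139) = 139 − 1 = 138.
φ(613) = 613 − 1 = 612.
φ(5708869) = 66 × 138 × 612 = 5574096.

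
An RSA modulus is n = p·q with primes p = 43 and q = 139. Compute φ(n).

For distinct primes, φ(pq) = (p−1)(q−1) = 42 × 138 = 5796.

5796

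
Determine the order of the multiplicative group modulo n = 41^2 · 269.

439520

φ(41^2) = 41^2 − 41^1 = 1681 − 41 = 1640.
φ(269) = 269 − 1 = 268.
Since φ is multiplicative, φ(452189) = 1640 · 268 = 439520.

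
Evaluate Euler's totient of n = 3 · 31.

φ(3) = 3 − 1 = 2.
φ(31) = 31 − 1 = 30.
Since φ is multiplicative, φ(93) = 2 · 30 = 60.

60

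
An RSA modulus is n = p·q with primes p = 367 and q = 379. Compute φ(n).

138348

φ(n) = (p − 1)(q − 1) = (367−1)(379−1) = 366·378 = 138348.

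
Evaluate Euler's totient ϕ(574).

240

Factor 574: 574 = 2 × 7 × 41.
φ(574) = 574 · (1 − 1/2) · (1 − 1/7) · (1 − 1/41)
       = 574 · 240/574 = 240.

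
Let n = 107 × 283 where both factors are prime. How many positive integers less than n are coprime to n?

29892

φ(30281) = 30281 · (1 − 1/107) · (1 − 1/283)
       = 30281 · 29892/30281 = 29892.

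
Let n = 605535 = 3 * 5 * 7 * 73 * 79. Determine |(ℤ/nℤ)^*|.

φ(605535) = 605535 · (1 − 1/3) · (1 − 1/5) · (1 − 1/7) · (1 − 1/73) · (1 − 1/79)
       = 605535 · 269568/605535 = 269568.

269568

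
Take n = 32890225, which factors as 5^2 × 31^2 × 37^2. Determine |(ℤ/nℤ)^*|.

24775200

φ(5^2) = 5^1·(5−1) = 5·4 = 20.
φ(31^2) = 31^1·(31−1) = 31·30 = 930.
φ(37^2) = 37^1·(37−1) = 37·36 = 1332.
Since φ is multiplicative, φ(32890225) = 20 · 930 · 1332 = 24775200.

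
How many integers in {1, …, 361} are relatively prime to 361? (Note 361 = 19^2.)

342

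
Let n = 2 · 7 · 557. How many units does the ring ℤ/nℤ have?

φ(2) = 2 − 1 = 1.
φ(7) = 7 − 1 = 6.
φ(557) = 557 − 1 = 556.
Multiply: 1 · 6 · 556 = 3336.

3336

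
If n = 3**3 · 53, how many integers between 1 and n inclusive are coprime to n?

936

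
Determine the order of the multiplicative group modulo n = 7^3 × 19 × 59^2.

18109224

φ(7^3) = 7^2·(7−1) = 49·6 = 294.
φ(19) = 19 − 1 = 18.
φ(59^2) = 59^2 − 59^1 = 3481 − 59 = 3422.
Since φ is multiplicative, φ(22685677) = 294 · 18 · 3422 = 18109224.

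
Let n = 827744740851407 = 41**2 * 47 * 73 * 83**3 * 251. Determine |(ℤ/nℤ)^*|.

φ(41^2) = 41^2 − 41^1 = 1681 − 41 = 1640.
φ(47) = 47 − 1 = 46.
φ(73) = 73 − 1 = 72.
φ(83^3) = 83^2·(83−1) = 6889·82 = 564898.
φ(251) = 251 − 1 = 250.
φ(827744740851407) = 1640 × 46 × 72 × 564898 × 250 = 767086292160000.

767086292160000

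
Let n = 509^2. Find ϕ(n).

258572

φ(509^2) = 509^2 − 509^1 = 259081 − 509 = 258572.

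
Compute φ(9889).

First factor: 9889 = 11 × 29 × 31.
φ(9889) = 9889 · (1 − 1/11) · (1 − 1/29) · (1 − 1/31)
       = 9889 · 8400/9889 = 8400.

8400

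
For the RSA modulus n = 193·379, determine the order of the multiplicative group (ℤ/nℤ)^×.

72576

φ(73147) = 73147 · (1 − 1/193) · (1 − 1/379)
       = 73147 · 72576/73147 = 72576.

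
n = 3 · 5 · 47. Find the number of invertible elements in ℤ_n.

φ(705) = 705 · (1 − 1/3) · (1 − 1/5) · (1 − 1/47)
       = 705 · 368/705 = 368.

368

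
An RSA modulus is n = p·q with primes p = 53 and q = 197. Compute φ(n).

For distinct primes, φ(pq) = (p−1)(q−1) = 52 × 196 = 10192.

10192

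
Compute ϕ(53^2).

2756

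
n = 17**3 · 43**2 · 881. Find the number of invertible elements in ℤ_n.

φ(17^3) = 17^3 − 17^2 = 4913 − 289 = 4624.
φ(43^2) = 43^2 − 43^1 = 1849 − 43 = 1806.
φ(881) = 881 − 1 = 880.
Multiply: 4624 · 1806 · 880 = 7348830720.

7348830720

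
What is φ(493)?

448

Prime factorization: 493 = 17 * 29.
φ(17) = 17 − 1 = 16.
φ(29) = 29 − 1 = 28.
φ(493) = 16 × 28 = 448.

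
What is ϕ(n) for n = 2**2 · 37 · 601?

43200

φ(2^2) = 2^2 − 2^1 = 4 − 2 = 2.
φ(37) = 37 − 1 = 36.
φ(601) = 601 − 1 = 600.
φ(88948) = 2 × 36 × 600 = 43200.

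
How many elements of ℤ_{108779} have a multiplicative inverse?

92400

108779 = 11**2 * 29 * 31.
φ(11^2) = 11^1·(11−1) = 11·10 = 110.
φ(29) = 29 − 1 = 28.
φ(31) = 31 − 1 = 30.
φ(108779) = 110 × 28 × 30 = 92400.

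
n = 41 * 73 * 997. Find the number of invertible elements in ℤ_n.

φ(41) = 41 − 1 = 40.
φ(73) = 73 − 1 = 72.
φ(997) = 997 − 1 = 996.
Multiply: 40 · 72 · 996 = 2868480.

2868480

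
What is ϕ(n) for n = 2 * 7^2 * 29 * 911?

1070160

φ(2) = 2 − 1 = 1.
φ(7^2) = 7^2 − 7^1 = 49 − 7 = 42.
φ(29) = 29 − 1 = 28.
φ(911) = 911 − 1 = 910.
Multiply: 1 · 42 · 28 · 910 = 1070160.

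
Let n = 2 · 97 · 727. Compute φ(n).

φ(141038) = 141038 · (1 − 1/2) · (1 − 1/97) · (1 − 1/727)
       = 141038 · 69696/141038 = 69696.

69696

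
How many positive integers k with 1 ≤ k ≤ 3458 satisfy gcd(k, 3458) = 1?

1296

Factor 3458: 3458 = 2 × 7 × 13 × 19.
φ(3458) = 3458 · (1 − 1/2) · (1 − 1/7) · (1 − 1/13) · (1 − 1/19)
       = 3458 · 1296/3458 = 1296.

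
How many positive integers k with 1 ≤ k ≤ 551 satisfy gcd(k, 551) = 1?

504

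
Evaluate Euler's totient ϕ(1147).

Prime factorization: 1147 = 31 × 37.
φ(1147) = 1147 · (1 − 1/31) · (1 − 1/37)
       = 1147 · 1080/1147 = 1080.

1080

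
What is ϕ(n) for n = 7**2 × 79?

3276

φ(7^2) = 7^1·(7−1) = 7·6 = 42.
φ(79) = 79 − 1 = 78.
Since φ is multiplicative, φ(3871) = 42 · 78 = 3276.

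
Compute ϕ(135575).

135575 = 5**2 · 11 · 17 · 29.
φ(5^2) = 5^1·(5−1) = 5·4 = 20.
φ(11) = 11 − 1 = 10.
φ(17) = 17 − 1 = 16.
φ(29) = 29 − 1 = 28.
Since φ is multiplicative, φ(135575) = 20 · 10 · 16 · 28 = 89600.

89600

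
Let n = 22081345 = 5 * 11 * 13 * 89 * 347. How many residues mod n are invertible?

14615040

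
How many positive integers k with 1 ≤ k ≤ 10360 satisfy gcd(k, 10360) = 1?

3456

10360 = 2**3 × 5 × 7 × 37.
φ(10360) = 10360 · (1 − 1/2) · (1 − 1/5) · (1 − 1/7) · (1 − 1/37)
       = 10360 · 864/2590 = 3456.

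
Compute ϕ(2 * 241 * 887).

212640

φ(427534) = 427534 · (1 − 1/2) · (1 − 1/241) · (1 − 1/887)
       = 427534 · 212640/427534 = 212640.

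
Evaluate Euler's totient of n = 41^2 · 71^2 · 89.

717270400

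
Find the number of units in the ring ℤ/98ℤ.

Prime factorization: 98 = 2 * 7^2.
φ(98) = 98 · (1 − 1/2) · (1 − 1/7)
       = 98 · 6/14 = 42.

42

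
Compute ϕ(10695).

5280

Prime factorization: 10695 = 3 × 5 × 23 × 31.
φ(10695) = 10695 · (1 − 1/3) · (1 − 1/5) · (1 − 1/23) · (1 − 1/31)
       = 10695 · 5280/10695 = 5280.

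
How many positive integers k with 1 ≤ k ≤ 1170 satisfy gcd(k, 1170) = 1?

Factor 1170: 1170 = 2 · 3^2 · 5 · 13.
φ(1170) = 1170 · (1 − 1/2) · (1 − 1/3) · (1 − 1/5) · (1 − 1/13)
       = 1170 · 96/390 = 288.

288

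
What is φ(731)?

First factor: 731 = 17 · 43.
φ(731) = 731 · (1 − 1/17) · (1 − 1/43)
       = 731 · 672/731 = 672.

672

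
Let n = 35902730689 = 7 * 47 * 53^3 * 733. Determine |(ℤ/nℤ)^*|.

29510410176

φ(7) = 7 − 1 = 6.
φ(47) = 47 − 1 = 46.
φ(53^3) = 53^2·(53−1) = 2809·52 = 146068.
φ(733) = 733 − 1 = 732.
Since φ is multiplicative, φ(35902730689) = 6 · 46 · 146068 · 732 = 29510410176.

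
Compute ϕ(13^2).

φ(169) = 169 · (1 − 1/13)
       = 169 · 12/13 = 156.

156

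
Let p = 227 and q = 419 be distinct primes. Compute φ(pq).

94468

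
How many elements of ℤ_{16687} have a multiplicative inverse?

Prime factorization: 16687 = 11 * 37 * 41.
φ(16687) = 16687 · (1 − 1/11) · (1 − 1/37) · (1 − 1/41)
       = 16687 · 14400/16687 = 14400.

14400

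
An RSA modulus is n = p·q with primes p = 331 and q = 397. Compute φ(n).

φ(331) = 331 − 1 = 330.
φ(397) = 397 − 1 = 396.
Multiply: 330 · 396 = 130680.

130680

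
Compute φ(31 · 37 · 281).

φ(31) = 31 − 1 = 30.
φ(37) = 37 − 1 = 36.
φ(281) = 281 − 1 = 280.
Multiply: 30 · 36 · 280 = 302400.

302400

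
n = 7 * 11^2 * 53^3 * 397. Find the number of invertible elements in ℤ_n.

38176332480

φ(50061231143) = 50061231143 · (1 − 1/7) · (1 − 1/11) · (1 − 1/53) · (1 − 1/397)
       = 50061231143 · 1235520/1620157 = 38176332480.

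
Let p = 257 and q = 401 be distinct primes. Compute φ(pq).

φ(103057) = 103057 · (1 − 1/257) · (1 − 1/401)
       = 103057 · 102400/103057 = 102400.

102400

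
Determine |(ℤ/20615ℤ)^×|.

First factor: 20615 = 5 * 7 * 19 * 31.
φ(5) = 5 − 1 = 4.
φ(7) = 7 − 1 = 6.
φ(19) = 19 − 1 = 18.
φ(31) = 31 − 1 = 30.
Since φ is multiplicative, φ(20615) = 4 · 6 · 18 · 30 = 12960.

12960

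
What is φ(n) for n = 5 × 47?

184

φ(5) = 5 − 1 = 4.
φ(47) = 47 − 1 = 46.
Since φ is multiplicative, φ(235) = 4 · 46 = 184.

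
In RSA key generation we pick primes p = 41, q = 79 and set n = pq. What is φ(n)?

3120

φ(pq) = (p−1)(q−1) = 40 · 78 = 3120.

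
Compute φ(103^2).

10506

φ(103^2) = 103^2 − 103^1 = 10609 − 103 = 10506.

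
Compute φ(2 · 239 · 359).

85204

φ(171602) = 171602 · (1 − 1/2) · (1 − 1/239) · (1 − 1/359)
       = 171602 · 85204/171602 = 85204.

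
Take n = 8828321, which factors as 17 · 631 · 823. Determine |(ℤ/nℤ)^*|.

φ(8828321) = 8828321 · (1 − 1/17) · (1 − 1/631) · (1 − 1/823)
       = 8828321 · 8285760/8828321 = 8285760.

8285760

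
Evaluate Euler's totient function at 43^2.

1806

φ(43^2) = 43^2 − 43^1 = 1849 − 43 = 1806.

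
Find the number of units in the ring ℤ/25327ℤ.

22680

Factor 25327: 25327 = 19 × 31 × 43.
φ(25327) = 25327 · (1 − 1/19) · (1 − 1/31) · (1 − 1/43)
       = 25327 · 22680/25327 = 22680.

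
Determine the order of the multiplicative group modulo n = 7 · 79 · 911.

425880

φ(7) = 7 − 1 = 6.
φ(79) = 79 − 1 = 78.
φ(911) = 911 − 1 = 910.
Since φ is multiplicative, φ(503783) = 6 · 78 · 910 = 425880.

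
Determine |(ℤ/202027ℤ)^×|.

158760

Factor 202027: 202027 = 7^3 · 19 · 31.
φ(202027) = 202027 · (1 − 1/7) · (1 − 1/19) · (1 − 1/31)
       = 202027 · 3240/4123 = 158760.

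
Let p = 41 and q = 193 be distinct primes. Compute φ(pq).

7680

φ(7913) = 7913 · (1 − 1/41) · (1 − 1/193)
       = 7913 · 7680/7913 = 7680.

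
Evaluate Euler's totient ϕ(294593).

241920

Factor 294593: 294593 = 13 × 17 × 31 × 43.
φ(13) = 13 − 1 = 12.
φ(17) = 17 − 1 = 16.
φ(31) = 31 − 1 = 30.
φ(43) = 43 − 1 = 42.
Since φ is multiplicative, φ(294593) = 12 · 16 · 30 · 42 = 241920.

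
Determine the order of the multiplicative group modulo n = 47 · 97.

4416

φ(47) = 47 − 1 = 46.
φ(97) = 97 − 1 = 96.
Multiply: 46 · 96 = 4416.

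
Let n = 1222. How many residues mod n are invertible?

First factor: 1222 = 2 * 13 * 47.
φ(2) = 2 − 1 = 1.
φ(13) = 13 − 1 = 12.
φ(47) = 47 − 1 = 46.
Multiply: 1 · 12 · 46 = 552.

552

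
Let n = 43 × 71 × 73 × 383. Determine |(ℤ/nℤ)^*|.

80861760

φ(43) = 43 − 1 = 42.
φ(71) = 71 − 1 = 70.
φ(73) = 73 − 1 = 72.
φ(383) = 383 − 1 = 382.
Since φ is multiplicative, φ(85358827) = 42 · 70 · 72 · 382 = 80861760.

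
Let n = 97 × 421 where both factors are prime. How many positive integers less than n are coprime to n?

For distinct primes, φ(pq) = (p−1)(q−1) = 96 × 420 = 40320.

40320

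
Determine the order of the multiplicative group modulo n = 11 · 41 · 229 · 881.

φ(11) = 11 − 1 = 10.
φ(41) = 41 − 1 = 40.
φ(229) = 229 − 1 = 228.
φ(881) = 881 − 1 = 880.
Since φ is multiplicative, φ(90988799) = 10 · 40 · 228 · 880 = 80256000.

80256000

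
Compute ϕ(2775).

1440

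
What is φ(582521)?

Prime factorization: 582521 = 19 * 23 * 31 * 43.
φ(582521) = 582521 · (1 − 1/19) · (1 − 1/23) · (1 − 1/31) · (1 − 1/43)
       = 582521 · 498960/582521 = 498960.

498960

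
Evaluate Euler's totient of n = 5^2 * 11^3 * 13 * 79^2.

1789444800

φ(2699700575) = 2699700575 · (1 − 1/5) · (1 − 1/11) · (1 − 1/13) · (1 − 1/79)
       = 2699700575 · 37440/56485 = 1789444800.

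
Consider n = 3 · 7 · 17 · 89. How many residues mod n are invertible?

16896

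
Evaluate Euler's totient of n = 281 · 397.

φ(281) = 281 − 1 = 280.
φ(397) = 397 − 1 = 396.
φ(111557) = 280 × 396 = 110880.

110880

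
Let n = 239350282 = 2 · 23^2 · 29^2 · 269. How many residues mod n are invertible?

110113696

φ(2) = 2 − 1 = 1.
φ(23^2) = 23^1·(23−1) = 23·22 = 506.
φ(29^2) = 29^1·(29−1) = 29·28 = 812.
φ(269) = 269 − 1 = 268.
φ(239350282) = 1 × 506 × 812 × 268 = 110113696.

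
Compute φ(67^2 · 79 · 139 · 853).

40553843616

φ(67^2) = 67^1·(67−1) = 67·66 = 4422.
φ(79) = 79 − 1 = 78.
φ(139) = 139 − 1 = 138.
φ(853) = 853 − 1 = 852.
Since φ is multiplicative, φ(42047533777) = 4422 · 78 · 138 · 852 = 40553843616.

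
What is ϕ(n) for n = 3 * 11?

20

φ(3) = 3 − 1 = 2.
φ(11) = 11 − 1 = 10.
Multiply: 2 · 10 = 20.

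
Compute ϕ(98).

First factor: 98 = 2 × 7^2.
φ(98) = 98 · (1 − 1/2) · (1 − 1/7)
       = 98 · 6/14 = 42.

42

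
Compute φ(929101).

806400

929101 = 17 · 31 · 41 · 43.
φ(17) = 17 − 1 = 16.
φ(31) = 31 − 1 = 30.
φ(41) = 41 − 1 = 40.
φ(43) = 43 − 1 = 42.
Multiply: 16 · 30 · 40 · 42 = 806400.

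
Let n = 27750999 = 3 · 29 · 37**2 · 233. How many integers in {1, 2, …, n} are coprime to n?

φ(27750999) = 27750999 · (1 − 1/3) · (1 − 1/29) · (1 − 1/37) · (1 − 1/233)
       = 27750999 · 467712/750027 = 17305344.

17305344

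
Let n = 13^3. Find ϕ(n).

2028

φ(13^3) = 13^3 − 13^2 = 2197 − 169 = 2028.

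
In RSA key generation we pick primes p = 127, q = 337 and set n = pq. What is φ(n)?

φ(127) = 127 − 1 = 126.
φ(337) = 337 − 1 = 336.
Multiply: 126 · 336 = 42336.

42336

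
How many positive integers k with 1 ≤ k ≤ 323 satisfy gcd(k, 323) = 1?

323 = 17 · 19.
φ(17) = 17 − 1 = 16.
φ(19) = 19 − 1 = 18.
Multiply: 16 · 18 = 288.

288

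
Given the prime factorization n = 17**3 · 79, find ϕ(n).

360672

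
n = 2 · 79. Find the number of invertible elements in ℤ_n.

φ(158) = 158 · (1 − 1/2) · (1 − 1/79)
       = 158 · 78/158 = 78.

78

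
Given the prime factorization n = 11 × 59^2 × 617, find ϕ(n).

21079520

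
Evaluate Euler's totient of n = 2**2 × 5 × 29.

224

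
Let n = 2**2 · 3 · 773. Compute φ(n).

φ(9276) = 9276 · (1 − 1/2) · (1 − 1/3) · (1 − 1/773)
       = 9276 · 1544/4638 = 3088.

3088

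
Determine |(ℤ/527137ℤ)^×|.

Prime factorization: 527137 = 13 × 23 × 41 × 43.
φ(527137) = 527137 · (1 − 1/13) · (1 − 1/23) · (1 − 1/41) · (1 − 1/43)
       = 527137 · 443520/527137 = 443520.

443520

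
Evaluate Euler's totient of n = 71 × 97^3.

φ(71) = 71 − 1 = 70.
φ(97^3) = 97^3 − 97^2 = 912673 − 9409 = 903264.
Since φ is multiplicative, φ(64799783) = 70 · 903264 = 63228480.

63228480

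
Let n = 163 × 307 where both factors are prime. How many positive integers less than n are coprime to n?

49572

φ(163) = 163 − 1 = 162.
φ(307) = 307 − 1 = 306.
Since φ is multiplicative, φ(50041) = 162 · 306 = 49572.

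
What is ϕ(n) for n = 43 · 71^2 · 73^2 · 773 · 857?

φ(43) = 43 − 1 = 42.
φ(71^2) = 71^1·(71−1) = 71·70 = 4970.
φ(73^2) = 73^1·(73−1) = 73·72 = 5256.
φ(773) = 773 − 1 = 772.
φ(857) = 857 − 1 = 856.
Multiply: 42 · 4970 · 5256 · 772 · 856 = 725023528750080.

725023528750080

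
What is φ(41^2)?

1640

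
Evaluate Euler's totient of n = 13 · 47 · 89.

48576

φ(13) = 13 − 1 = 12.
φ(47) = 47 − 1 = 46.
φ(89) = 89 − 1 = 88.
Multiply: 12 · 46 · 88 = 48576.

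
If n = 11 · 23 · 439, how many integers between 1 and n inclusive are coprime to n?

φ(11) = 11 − 1 = 10.
φ(23) = 23 − 1 = 22.
φ(439) = 439 − 1 = 438.
Multiply: 10 · 22 · 438 = 96360.

96360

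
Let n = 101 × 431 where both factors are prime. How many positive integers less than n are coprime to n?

φ(43531) = 43531 · (1 − 1/101) · (1 − 1/431)
       = 43531 · 43000/43531 = 43000.

43000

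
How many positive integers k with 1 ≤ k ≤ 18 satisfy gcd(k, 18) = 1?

6

Factor 18: 18 = 2 · 3^2.
φ(2) = 2 − 1 = 1.
φ(3^2) = 3^1·(3−1) = 3·2 = 6.
Multiply: 1 · 6 = 6.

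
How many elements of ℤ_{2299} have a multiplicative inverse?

2299 = 11^2 · 19.
φ(11^2) = 11^1·(11−1) = 11·10 = 110.
φ(19) = 19 − 1 = 18.
φ(2299) = 110 × 18 = 1980.

1980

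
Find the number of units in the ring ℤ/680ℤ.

256

Factor 680: 680 = 2^3 × 5 × 17.
φ(2^3) = 2^2·(2−1) = 4·1 = 4.
φ(5) = 5 − 1 = 4.
φ(17) = 17 − 1 = 16.
Since φ is multiplicative, φ(680) = 4 · 4 · 16 = 256.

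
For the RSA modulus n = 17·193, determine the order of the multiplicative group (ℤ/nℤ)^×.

φ(17) = 17 − 1 = 16.
φ(193) = 193 − 1 = 192.
Multiply: 16 · 192 = 3072.

3072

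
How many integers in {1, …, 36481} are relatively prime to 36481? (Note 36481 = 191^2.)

φ(191^2) = 191^2 − 191^1 = 36481 − 191 = 36290.

36290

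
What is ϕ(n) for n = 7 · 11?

φ(77) = 77 · (1 − 1/7) · (1 − 1/11)
       = 77 · 60/77 = 60.

60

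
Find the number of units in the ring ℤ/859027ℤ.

713856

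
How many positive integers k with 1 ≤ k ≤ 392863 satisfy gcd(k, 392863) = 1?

Prime factorization: 392863 = 19 · 23 · 29 · 31.
φ(392863) = 392863 · (1 − 1/19) · (1 − 1/23) · (1 − 1/29) · (1 − 1/31)
       = 392863 · 332640/392863 = 332640.

332640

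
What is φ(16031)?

14080

First factor: 16031 = 17 * 23 * 41.
φ(16031) = 16031 · (1 − 1/17) · (1 − 1/23) · (1 − 1/41)
       = 16031 · 14080/16031 = 14080.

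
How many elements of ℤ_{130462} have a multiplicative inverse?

Factor 130462: 130462 = 2 × 37 × 41 × 43.
φ(2) = 2 − 1 = 1.
φ(37) = 37 − 1 = 36.
φ(41) = 41 − 1 = 40.
φ(43) = 43 − 1 = 42.
Multiply: 1 · 36 · 40 · 42 = 60480.

60480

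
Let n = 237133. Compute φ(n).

193536

237133 = 13 * 17 * 29 * 37.
φ(237133) = 237133 · (1 − 1/13) · (1 − 1/17) · (1 − 1/29) · (1 − 1/37)
       = 237133 · 193536/237133 = 193536.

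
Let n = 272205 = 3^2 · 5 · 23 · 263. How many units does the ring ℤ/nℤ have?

φ(3^2) = 3^2 − 3^1 = 9 − 3 = 6.
φ(5) = 5 − 1 = 4.
φ(23) = 23 − 1 = 22.
φ(263) = 263 − 1 = 262.
φ(272205) = 6 × 4 × 22 × 262 = 138336.

138336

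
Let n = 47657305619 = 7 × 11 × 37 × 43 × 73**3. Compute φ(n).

34808175360

φ(7) = 7 − 1 = 6.
φ(11) = 11 − 1 = 10.
φ(37) = 37 − 1 = 36.
φ(43) = 43 − 1 = 42.
φ(73^3) = 73^2·(73−1) = 5329·72 = 383688.
Multiply: 6 · 10 · 36 · 42 · 383688 = 34808175360.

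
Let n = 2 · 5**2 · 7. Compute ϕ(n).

φ(2) = 2 − 1 = 1.
φ(5^2) = 5^2 − 5^1 = 25 − 5 = 20.
φ(7) = 7 − 1 = 6.
Since φ is multiplicative, φ(350) = 1 · 20 · 6 = 120.

120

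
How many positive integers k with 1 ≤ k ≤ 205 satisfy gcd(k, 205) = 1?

Prime factorization: 205 = 5 × 41.
φ(5) = 5 − 1 = 4.
φ(41) = 41 − 1 = 40.
φ(205) = 4 × 40 = 160.

160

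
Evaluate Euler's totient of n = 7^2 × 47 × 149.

285936

φ(7^2) = 7^2 − 7^1 = 49 − 7 = 42.
φ(47) = 47 − 1 = 46.
φ(149) = 149 − 1 = 148.
φ(343147) = 42 × 46 × 148 = 285936.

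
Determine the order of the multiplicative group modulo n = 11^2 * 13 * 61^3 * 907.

φ(323836289491) = 323836289491 · (1 − 1/11) · (1 − 1/13) · (1 − 1/61) · (1 − 1/907)
       = 323836289491 · 6523200/7911761 = 267001099200.

267001099200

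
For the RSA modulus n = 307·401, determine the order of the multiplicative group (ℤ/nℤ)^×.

φ(123107) = 123107 · (1 − 1/307) · (1 − 1/401)
       = 123107 · 122400/123107 = 122400.

122400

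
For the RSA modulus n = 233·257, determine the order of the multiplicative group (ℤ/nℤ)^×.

φ(pq) = (p−1)(q−1) = 232 · 256 = 59392.

59392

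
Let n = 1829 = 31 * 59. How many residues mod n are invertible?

1740

φ(31) = 31 − 1 = 30.
φ(59) = 59 − 1 = 58.
φ(1829) = 30 × 58 = 1740.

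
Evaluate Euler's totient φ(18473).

14112

Factor 18473: 18473 = 7^2 · 13 · 29.
φ(18473) = 18473 · (1 − 1/7) · (1 − 1/13) · (1 − 1/29)
       = 18473 · 2016/2639 = 14112.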